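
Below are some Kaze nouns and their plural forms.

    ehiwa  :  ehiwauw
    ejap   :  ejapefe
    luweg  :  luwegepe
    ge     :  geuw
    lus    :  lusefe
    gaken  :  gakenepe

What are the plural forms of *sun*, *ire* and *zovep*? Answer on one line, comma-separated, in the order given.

The alternation tracks the final sound of the stem — -efe when the stem ends in a voiceless consonant (*ejap*, *lus*); -epe when the stem ends in a voiced consonant (*luweg*, *gaken*); -uw when the stem ends in a vowel (*ehiwa*, *ge*).
*sun* — final sound /n/ (a voiced consonant) → -epe → *sunepe*.
*ire* — final sound /e/ (a vowel) → -uw → *ireuw*.
*zovep*: final sound = /p/, a voiceless consonant → -efe → *zovepefe*.

sunepe, ireuw, zovepefe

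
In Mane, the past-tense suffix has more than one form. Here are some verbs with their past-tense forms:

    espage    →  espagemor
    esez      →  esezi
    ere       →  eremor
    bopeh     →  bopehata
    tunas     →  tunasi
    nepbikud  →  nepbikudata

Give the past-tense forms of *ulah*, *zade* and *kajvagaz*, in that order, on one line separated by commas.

ulahata, zademor, kajvagazi

Looking at the final sound of each stem: -i when the stem ends in a sibilant (*esez*, *tunas*); -ata when the stem ends in a non-sibilant consonant (*bopeh*, *nepbikud*); -mor when the stem ends in a vowel (*espage*, *ere*).
*ulah* — final sound /h/ (a non-sibilant consonant) → -ata → *ulahata*.
*zade*: final sound = /e/, a vowel → -mor → *zademor*.
*kajvagaz*: final sound = /z/, a sibilant → -i → *kajvagazi*.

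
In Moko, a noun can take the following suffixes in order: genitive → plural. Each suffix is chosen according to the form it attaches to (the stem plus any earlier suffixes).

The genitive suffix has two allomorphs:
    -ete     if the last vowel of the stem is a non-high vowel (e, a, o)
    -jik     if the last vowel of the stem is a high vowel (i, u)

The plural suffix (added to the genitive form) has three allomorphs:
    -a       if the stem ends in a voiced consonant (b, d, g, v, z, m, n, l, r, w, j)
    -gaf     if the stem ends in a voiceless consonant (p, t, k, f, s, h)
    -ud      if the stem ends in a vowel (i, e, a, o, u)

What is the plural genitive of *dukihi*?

Since the last vowel of *dukihi* is /i/ (a high vowel), it takes -jik, giving *dukihijik*.
The genitive form *dukihijik* — final sound /k/ (a voiceless consonant) → -gaf → *dukihijikgaf*.

dukihijikgaf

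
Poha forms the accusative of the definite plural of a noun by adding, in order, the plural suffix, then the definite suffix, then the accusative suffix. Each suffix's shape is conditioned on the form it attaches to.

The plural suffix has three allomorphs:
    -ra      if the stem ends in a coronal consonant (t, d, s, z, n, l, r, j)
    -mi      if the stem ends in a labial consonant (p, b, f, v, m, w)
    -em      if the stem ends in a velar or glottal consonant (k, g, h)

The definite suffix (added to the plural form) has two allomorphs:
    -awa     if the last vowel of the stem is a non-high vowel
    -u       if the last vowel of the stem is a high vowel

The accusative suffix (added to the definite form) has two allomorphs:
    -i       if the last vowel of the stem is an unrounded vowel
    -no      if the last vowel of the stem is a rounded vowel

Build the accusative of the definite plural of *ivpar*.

ivparraawai

The final consonant of *ivpar* is /r/, which is coronal, so the plural suffix is -ra, giving *ivparra*.
The plural form *ivparra* — last vowel /a/ (a non-high vowel) → -awa → *ivparraawa*.
The definite form *ivparraawa* — last vowel /a/ (an unrounded vowel) → -i → *ivparraawai*.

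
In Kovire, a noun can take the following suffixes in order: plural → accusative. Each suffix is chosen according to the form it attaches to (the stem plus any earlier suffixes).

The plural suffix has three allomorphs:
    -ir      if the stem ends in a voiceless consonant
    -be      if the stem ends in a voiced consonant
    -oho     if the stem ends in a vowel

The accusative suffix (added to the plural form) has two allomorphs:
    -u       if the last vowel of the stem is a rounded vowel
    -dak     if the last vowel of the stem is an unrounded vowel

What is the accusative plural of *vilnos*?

*vilnos* — final sound /s/ (a voiceless consonant) → -ir → *vilnosir*.
The plural form *vilnosir*: last vowel = /i/, an unrounded vowel → -dak → *vilnosirdak*.

vilnosirdak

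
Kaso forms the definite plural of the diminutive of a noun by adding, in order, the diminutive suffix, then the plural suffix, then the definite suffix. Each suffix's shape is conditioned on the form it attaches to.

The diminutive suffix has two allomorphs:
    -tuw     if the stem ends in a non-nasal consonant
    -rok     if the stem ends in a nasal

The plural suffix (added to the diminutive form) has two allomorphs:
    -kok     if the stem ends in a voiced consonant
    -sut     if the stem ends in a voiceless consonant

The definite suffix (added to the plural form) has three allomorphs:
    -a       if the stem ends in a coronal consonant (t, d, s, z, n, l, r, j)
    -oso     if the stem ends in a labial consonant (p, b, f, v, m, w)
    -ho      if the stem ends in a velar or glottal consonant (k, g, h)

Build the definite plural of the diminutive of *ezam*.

*ezam* — final consonant /m/ (a nasal) → -rok → *ezamrok*.
Since the final consonant of the diminutive form *ezamrok* is /k/ (voiceless), it takes -sut, giving *ezamroksut*.
The plural form *ezamroksut* — final consonant /t/ (coronal) → -a → *ezamroksuta*.

ezamroksuta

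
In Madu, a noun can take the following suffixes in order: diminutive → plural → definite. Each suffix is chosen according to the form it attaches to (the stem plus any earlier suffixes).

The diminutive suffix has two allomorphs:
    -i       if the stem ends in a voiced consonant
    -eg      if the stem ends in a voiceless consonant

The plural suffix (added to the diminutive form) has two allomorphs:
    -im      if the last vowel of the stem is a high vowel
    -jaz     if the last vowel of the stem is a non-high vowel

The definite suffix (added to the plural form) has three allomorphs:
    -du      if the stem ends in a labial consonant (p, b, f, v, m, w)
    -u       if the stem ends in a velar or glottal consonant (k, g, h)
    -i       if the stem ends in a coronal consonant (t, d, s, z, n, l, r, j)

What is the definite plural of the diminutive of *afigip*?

afigipegjazi

*afigip* — final consonant /p/ (voiceless) → -eg → *afigipeg*.
The diminutive form *afigipeg* — last vowel /e/ (a non-high vowel) → -jaz → *afigipegjaz*.
Since the final consonant of the plural form *afigipegjaz* is /z/ (coronal), it takes -i, giving *afigipegjazi*.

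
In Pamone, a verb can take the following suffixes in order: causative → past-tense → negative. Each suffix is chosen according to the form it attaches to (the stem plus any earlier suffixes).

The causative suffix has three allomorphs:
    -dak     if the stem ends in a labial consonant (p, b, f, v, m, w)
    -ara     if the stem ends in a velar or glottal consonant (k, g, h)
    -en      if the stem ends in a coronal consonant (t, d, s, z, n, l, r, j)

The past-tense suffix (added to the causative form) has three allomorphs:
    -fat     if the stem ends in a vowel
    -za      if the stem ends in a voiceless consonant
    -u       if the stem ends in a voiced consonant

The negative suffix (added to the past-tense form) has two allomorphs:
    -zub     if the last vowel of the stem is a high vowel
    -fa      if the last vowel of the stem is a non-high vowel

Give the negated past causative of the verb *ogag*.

ogagarafatfa

*ogag*: final consonant = /g/, velar/glottal → -ara → *ogagara*.
The final sound of the causative form *ogagara* is /a/, which is a vowel, so the past-tense suffix is -fat, giving *ogagarafat*.
Since the last vowel of the past-tense form *ogagarafat* is /a/ (a non-high vowel), it takes -fa, giving *ogagarafatfa*.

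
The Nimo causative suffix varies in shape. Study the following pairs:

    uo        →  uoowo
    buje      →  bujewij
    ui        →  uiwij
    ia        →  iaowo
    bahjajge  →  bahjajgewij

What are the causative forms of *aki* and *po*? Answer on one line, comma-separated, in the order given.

Looking at the last vowel of each stem: -wij when the last vowel of the stem is a front vowel (*buje*, *ui*, *bahjajge*); -owo when the last vowel of the stem is a back vowel (*uo*, *ia*).
The last vowel of *aki* is /i/, which is a front vowel, so the suffix is -wij, giving *akiwij*.
*po* — last vowel /o/ (a back vowel) → -owo → *poowo*.

akiwij, poowo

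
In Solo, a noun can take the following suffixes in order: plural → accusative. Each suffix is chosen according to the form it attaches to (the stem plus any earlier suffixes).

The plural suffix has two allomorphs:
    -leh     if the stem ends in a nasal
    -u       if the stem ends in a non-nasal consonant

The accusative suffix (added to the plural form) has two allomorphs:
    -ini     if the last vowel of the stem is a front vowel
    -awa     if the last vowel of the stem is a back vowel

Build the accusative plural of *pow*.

*pow* — final consonant /w/ (non-nasal) → -u → *powu*.
The plural form *powu* — last vowel /u/ (a back vowel) → -awa → *powuawa*.

powuawa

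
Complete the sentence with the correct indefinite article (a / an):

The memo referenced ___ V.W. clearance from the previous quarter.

a

The indefinite article is chosen by the initial *sound* of the following word, not its spelling.
The initialism *V.W.* is read letter by letter; the first letter, V, is pronounced /viː/, which begins with a consonant sound.
So the article is *a*: The memo referenced a V.W. clearance from the previous quarter.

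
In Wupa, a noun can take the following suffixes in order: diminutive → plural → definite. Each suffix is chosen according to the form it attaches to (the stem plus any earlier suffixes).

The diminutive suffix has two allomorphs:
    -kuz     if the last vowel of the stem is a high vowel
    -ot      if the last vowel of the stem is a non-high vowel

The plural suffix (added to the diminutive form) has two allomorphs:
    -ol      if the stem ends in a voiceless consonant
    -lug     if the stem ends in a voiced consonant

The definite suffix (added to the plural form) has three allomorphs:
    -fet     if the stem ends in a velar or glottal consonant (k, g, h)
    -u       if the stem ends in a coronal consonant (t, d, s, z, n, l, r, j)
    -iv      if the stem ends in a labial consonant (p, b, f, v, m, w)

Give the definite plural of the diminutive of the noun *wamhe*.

*wamhe*: last vowel = /e/, a non-high vowel → -ot → *wamheot*.
The diminutive form *wamheot*: final consonant = /t/, voiceless → -ol → *wamheotol*.
The plural form *wamheotol* — final consonant /l/ (coronal) → -u → *wamheotolu*.

wamheotolu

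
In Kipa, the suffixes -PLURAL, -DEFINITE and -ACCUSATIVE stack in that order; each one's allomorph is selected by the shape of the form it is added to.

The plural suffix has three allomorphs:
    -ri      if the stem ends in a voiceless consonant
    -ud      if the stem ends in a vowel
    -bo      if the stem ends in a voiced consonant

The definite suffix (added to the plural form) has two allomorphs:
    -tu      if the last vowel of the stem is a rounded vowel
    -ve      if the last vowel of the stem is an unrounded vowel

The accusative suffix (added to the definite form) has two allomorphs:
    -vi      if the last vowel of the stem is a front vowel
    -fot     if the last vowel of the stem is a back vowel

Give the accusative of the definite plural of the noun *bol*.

bolbotufot

*bol*: final sound = /l/, a voiced consonant → -bo → *bolbo*.
The last vowel of the plural form *bolbo* is /o/, which is a rounded vowel, so the definite suffix is -tu, giving *bolbotu*.
Since the last vowel of the definite form *bolbotu* is /u/ (a back vowel), it takes -fot, giving *bolbotufot*.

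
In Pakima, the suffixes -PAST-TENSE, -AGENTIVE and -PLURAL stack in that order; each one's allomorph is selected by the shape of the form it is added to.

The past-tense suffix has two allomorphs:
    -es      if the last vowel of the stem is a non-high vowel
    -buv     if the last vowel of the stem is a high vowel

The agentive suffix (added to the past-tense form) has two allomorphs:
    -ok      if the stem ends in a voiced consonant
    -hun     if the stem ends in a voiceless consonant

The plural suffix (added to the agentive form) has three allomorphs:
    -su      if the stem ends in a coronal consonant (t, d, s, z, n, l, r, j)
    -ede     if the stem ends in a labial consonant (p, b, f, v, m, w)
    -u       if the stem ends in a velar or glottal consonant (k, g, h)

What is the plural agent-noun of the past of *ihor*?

*ihor* — last vowel /o/ (a non-high vowel) → -es → *ihores*.
The past-tense form *ihores*: final consonant = /s/, voiceless → -hun → *ihoreshun*.
The final consonant of the agentive form *ihoreshun* is /n/, which is coronal, so the plural suffix is -su, giving *ihoreshunsu*.

ihoreshunsu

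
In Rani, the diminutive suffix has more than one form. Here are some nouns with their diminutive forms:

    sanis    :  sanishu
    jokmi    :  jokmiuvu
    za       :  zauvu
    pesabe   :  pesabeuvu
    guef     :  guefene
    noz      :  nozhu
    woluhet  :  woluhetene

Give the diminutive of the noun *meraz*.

The pattern is sibilance of the final sound: -hu when the stem ends in a sibilant (*sanis*, *noz*); -ene when the stem ends in a non-sibilant consonant (*guef*, *woluhet*); -uvu when the stem ends in a vowel (*jokmi*, *za*, *pesabe*).
The final sound of *meraz* is /z/, which is a sibilant, so the suffix is -hu, giving *merazhu*.

merazhu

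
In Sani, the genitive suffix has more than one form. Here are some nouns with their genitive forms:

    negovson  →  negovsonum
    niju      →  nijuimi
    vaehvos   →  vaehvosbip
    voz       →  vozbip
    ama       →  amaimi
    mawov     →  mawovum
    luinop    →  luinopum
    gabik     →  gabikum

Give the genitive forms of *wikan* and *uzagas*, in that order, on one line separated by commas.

wikanum, uzagasbip

The alternation tracks the final sound of the stem — -bip when the stem ends in a sibilant (*vaehvos*, *voz*); -um when the stem ends in a non-sibilant consonant (*negovson*, *mawov*, *luinop*, *gabik*); -imi when the stem ends in a vowel (*niju*, *ama*).
Since the final sound of *wikan* is /n/ (a non-sibilant consonant), it takes -um, giving *wikanum*.
Since the final sound of *uzagas* is /s/ (a sibilant), it takes -bip, giving *uzagasbip*.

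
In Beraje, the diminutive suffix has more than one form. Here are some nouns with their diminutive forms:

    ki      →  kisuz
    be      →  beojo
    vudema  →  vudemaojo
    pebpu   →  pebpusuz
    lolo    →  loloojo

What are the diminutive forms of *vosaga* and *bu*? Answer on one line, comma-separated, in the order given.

vosagaojo, busuz

The pattern is height harmony: -suz when the last vowel of the stem is a high vowel (*ki*, *pebpu*); -ojo when the last vowel of the stem is a non-high vowel (*be*, *vudema*, *lolo*).
*vosaga* — last vowel /a/ (a non-high vowel) → -ojo → *vosagaojo*.
*bu* — last vowel /u/ (a high vowel) → -suz → *busuz*.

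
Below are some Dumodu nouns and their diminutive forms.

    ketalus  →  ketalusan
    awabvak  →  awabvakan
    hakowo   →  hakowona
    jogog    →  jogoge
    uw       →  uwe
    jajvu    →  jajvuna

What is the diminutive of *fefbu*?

The suffix is conditioned by the final sound: -an when the stem ends in a voiceless consonant (*ketalus*, *awabvak*); -e when the stem ends in a voiced consonant (*jogog*, *uw*); -na when the stem ends in a vowel (*hakowo*, *jajvu*).
*fefbu*: final sound = /u/, a vowel → -na → *fefbuna*.

fefbuna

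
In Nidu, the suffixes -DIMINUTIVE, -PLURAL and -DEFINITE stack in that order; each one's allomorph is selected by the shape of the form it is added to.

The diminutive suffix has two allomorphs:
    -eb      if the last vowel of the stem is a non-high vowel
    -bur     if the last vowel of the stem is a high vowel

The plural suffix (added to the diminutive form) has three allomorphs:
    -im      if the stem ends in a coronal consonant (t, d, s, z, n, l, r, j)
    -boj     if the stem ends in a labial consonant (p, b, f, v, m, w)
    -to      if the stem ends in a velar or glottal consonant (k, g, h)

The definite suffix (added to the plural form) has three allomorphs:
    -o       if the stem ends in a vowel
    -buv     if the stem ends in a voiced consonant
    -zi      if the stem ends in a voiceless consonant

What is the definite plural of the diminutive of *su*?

suburimbuv

The last vowel of *su* is /u/, which is a high vowel, so the diminutive suffix is -bur, giving *subur*.
The final consonant of the diminutive form *subur* is /r/, which is coronal, so the plural suffix is -im, giving *suburim*.
Since the final sound of the plural form *suburim* is /m/ (a voiced consonant), it takes -buv, giving *suburimbuv*.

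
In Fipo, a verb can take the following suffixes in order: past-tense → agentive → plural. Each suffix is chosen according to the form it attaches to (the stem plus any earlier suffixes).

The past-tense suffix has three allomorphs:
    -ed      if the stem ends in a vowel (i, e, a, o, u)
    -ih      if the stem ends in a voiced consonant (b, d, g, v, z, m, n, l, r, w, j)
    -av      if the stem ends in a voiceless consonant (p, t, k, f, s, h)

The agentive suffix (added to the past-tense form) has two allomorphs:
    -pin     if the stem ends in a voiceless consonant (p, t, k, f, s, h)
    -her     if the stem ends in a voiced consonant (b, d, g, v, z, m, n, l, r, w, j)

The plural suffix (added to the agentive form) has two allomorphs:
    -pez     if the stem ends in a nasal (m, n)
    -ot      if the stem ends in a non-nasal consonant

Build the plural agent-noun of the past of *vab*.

vabihpinpez

*vab* — final sound /b/ (a voiced consonant) → -ih → *vabih*.
The past-tense form *vabih* — final consonant /h/ (voiceless) → -pin → *vabihpin*.
The final consonant of the agentive form *vabihpin* is /n/, which is a nasal, so the plural suffix is -pez, giving *vabihpinpez*.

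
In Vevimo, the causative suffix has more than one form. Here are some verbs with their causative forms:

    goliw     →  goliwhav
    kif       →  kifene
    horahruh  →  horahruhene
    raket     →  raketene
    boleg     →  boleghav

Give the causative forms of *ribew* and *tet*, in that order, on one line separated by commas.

ribewhav, tetene

The pattern is voicing of the final consonant: -ene when the stem ends in a voiceless consonant (*kif*, *horahruh*, *raket*); -hav when the stem ends in a voiced consonant (*goliw*, *boleg*).
The final consonant of *ribew* is /w/, which is voiced, so the suffix is -hav, giving *ribewhav*.
*tet* — final consonant /t/ (voiceless) → -ene → *tetene*.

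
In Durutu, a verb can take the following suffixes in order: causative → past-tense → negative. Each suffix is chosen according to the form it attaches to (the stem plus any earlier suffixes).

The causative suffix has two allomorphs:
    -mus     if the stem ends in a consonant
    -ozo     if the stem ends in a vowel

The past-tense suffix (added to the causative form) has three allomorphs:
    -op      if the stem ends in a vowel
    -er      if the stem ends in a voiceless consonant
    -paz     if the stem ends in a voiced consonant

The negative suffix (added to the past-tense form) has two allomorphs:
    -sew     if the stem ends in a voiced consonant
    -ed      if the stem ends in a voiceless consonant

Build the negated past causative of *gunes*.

The final sound of *gunes* is /s/, which is a consonant, so the causative suffix is -mus, giving *gunesmus*.
The causative form *gunesmus*: final sound = /s/, a voiceless consonant → -er → *gunesmuser*.
The final consonant of the past-tense form *gunesmuser* is /r/, which is voiced, so the negative suffix is -sew, giving *gunesmusersew*.

gunesmusersew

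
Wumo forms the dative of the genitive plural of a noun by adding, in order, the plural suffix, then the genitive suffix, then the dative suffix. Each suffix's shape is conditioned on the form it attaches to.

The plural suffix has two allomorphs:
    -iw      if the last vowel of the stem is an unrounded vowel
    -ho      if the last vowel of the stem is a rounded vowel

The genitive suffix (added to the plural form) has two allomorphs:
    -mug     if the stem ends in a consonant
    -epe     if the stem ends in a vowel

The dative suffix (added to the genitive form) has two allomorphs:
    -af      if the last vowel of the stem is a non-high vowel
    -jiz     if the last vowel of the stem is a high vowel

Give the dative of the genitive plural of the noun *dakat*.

dakatiwmugjiz

Since the last vowel of *dakat* is /a/ (an unrounded vowel), it takes -iw, giving *dakatiw*.
The plural form *dakatiw*: final sound = /w/, a consonant → -mug → *dakatiwmug*.
The last vowel of the genitive form *dakatiwmug* is /u/, which is a high vowel, so the dative suffix is -jiz, giving *dakatiwmugjiz*.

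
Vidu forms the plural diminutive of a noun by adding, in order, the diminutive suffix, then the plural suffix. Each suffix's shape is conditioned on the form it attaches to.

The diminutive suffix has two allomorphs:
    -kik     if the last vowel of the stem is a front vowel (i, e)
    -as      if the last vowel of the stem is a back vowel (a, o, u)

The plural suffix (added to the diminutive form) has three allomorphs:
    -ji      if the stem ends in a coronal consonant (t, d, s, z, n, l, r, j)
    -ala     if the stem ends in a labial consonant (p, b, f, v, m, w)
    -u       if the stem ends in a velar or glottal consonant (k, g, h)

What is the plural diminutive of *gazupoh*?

gazupohasji

Since the last vowel of *gazupoh* is /o/ (a back vowel), it takes -as, giving *gazupohas*.
Since the final consonant of the diminutive form *gazupohas* is /s/ (coronal), it takes -ji, giving *gazupohasji*.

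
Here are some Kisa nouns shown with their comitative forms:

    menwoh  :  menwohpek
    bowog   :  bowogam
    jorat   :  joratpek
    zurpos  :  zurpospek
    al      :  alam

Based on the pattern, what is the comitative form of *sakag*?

sakagam

The pattern is voicing of the final consonant: -pek when the stem ends in a voiceless consonant (*menwoh*, *jorat*, *zurpos*); -am when the stem ends in a voiced consonant (*bowog*, *al*).
The final consonant of *sakag* is /g/, which is voiced, so the suffix is -am, giving *sakagam*.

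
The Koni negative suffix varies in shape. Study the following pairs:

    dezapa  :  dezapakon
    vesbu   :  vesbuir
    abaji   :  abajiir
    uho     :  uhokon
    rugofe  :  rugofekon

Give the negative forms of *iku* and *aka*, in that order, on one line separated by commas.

The pattern is height harmony: -ir when the last vowel of the stem is a high vowel (*vesbu*, *abaji*); -kon when the last vowel of the stem is a non-high vowel (*dezapa*, *uho*, *rugofe*).
The last vowel of *iku* is /u/, which is a high vowel, so the suffix is -ir, giving *ikuir*.
*aka* — last vowel /a/ (a non-high vowel) → -kon → *akakon*.

ikuir, akakon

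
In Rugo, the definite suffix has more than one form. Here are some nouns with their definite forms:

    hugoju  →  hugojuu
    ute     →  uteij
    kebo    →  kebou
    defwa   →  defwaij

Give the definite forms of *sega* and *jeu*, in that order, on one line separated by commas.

The alternation tracks the last vowel of the stem — -u when the last vowel of the stem is a rounded vowel (*hugoju*, *kebo*); -ij when the last vowel of the stem is an unrounded vowel (*ute*, *defwa*).
*sega*: last vowel = /a/, an unrounded vowel → -ij → *segaij*.
*jeu* — last vowel /u/ (a rounded vowel) → -u → *jeuu*.

segaij, jeuu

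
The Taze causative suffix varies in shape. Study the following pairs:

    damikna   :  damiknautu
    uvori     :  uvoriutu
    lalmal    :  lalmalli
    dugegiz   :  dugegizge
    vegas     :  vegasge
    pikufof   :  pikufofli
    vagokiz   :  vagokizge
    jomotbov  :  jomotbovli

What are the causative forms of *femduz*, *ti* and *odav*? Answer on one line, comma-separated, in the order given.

femduzge, tiutu, odavli

The alternation tracks the final sound of the stem — -ge when the stem ends in a sibilant (*dugegiz*, *vegas*, *vagokiz*); -li when the stem ends in a non-sibilant consonant (*lalmal*, *pikufof*, *jomotbov*); -utu when the stem ends in a vowel (*damikna*, *uvori*).
*femduz* — final sound /z/ (a sibilant) → -ge → *femduzge*.
Since the final sound of *ti* is /i/ (a vowel), it takes -utu, giving *tiutu*.
*odav* — final sound /v/ (a non-sibilant consonant) → -li → *odavli*.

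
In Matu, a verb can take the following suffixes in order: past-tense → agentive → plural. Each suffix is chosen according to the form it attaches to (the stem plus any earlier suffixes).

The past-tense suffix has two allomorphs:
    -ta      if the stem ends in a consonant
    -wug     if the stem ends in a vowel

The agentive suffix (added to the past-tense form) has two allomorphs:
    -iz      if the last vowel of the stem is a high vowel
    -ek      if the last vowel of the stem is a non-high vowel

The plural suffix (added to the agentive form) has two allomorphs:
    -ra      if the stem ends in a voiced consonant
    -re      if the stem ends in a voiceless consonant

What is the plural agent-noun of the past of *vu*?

vuwugizra

*vu*: final sound = /u/, a vowel → -wug → *vuwug*.
The past-tense form *vuwug*: last vowel = /u/, a high vowel → -iz → *vuwugiz*.
The final consonant of the agentive form *vuwugiz* is /z/, which is voiced, so the plural suffix is -ra, giving *vuwugizra*.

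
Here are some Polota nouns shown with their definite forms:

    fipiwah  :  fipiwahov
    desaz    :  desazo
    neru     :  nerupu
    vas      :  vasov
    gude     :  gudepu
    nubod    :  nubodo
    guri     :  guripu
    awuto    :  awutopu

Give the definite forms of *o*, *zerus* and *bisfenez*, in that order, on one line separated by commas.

The suffix is conditioned by the final sound: -ov when the stem ends in a voiceless consonant (*fipiwah*, *vas*); -o when the stem ends in a voiced consonant (*desaz*, *nubod*); -pu when the stem ends in a vowel (*neru*, *gude*, *guri*, *awuto*).
*o*: final sound = /o/, a vowel → -pu → *opu*.
*zerus*: final sound = /s/, a voiceless consonant → -ov → *zerusov*.
*bisfenez*: final sound = /z/, a voiced consonant → -o → *bisfenezo*.

opu, zerusov, bisfenezo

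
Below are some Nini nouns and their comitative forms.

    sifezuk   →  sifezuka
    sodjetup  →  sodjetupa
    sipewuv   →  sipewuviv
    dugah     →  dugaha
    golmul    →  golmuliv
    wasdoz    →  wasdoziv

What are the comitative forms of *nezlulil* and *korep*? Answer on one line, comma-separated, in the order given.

nezluliliv, korepa

The suffix is conditioned by the final consonant: -a when the stem ends in a voiceless consonant (*sifezuk*, *sodjetup*, *dugah*); -iv when the stem ends in a voiced consonant (*sipewuv*, *golmul*, *wasdoz*).
*nezlulil* — final consonant /l/ (voiced) → -iv → *nezluliliv*.
The final consonant of *korep* is /p/, which is voiceless, so the suffix is -a, giving *korepa*.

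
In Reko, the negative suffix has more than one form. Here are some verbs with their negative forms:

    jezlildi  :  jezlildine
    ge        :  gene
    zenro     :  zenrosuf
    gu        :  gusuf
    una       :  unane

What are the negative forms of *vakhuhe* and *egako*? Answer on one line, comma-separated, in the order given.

vakhuhene, egakosuf

The pattern is rounding harmony: -suf when the last vowel of the stem is a rounded vowel (*zenro*, *gu*); -ne when the last vowel of the stem is an unrounded vowel (*jezlildi*, *ge*, *una*).
The last vowel of *vakhuhe* is /e/, which is an unrounded vowel, so the suffix is -ne, giving *vakhuhene*.
The last vowel of *egako* is /o/, which is a rounded vowel, so the suffix is -suf, giving *egakosuf*.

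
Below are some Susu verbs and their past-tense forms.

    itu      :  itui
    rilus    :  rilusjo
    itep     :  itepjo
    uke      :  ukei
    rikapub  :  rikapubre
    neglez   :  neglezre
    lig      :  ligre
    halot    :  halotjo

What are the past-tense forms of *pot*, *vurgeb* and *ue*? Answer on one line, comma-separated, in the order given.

potjo, vurgebre, uei

Looking at the final sound of each stem: -jo when the stem ends in a voiceless consonant (*rilus*, *itep*, *halot*); -re when the stem ends in a voiced consonant (*rikapub*, *neglez*, *lig*); -i when the stem ends in a vowel (*itu*, *uke*).
The final sound of *pot* is /t/, which is a voiceless consonant, so the suffix is -jo, giving *potjo*.
*vurgeb* — final sound /b/ (a voiced consonant) → -re → *vurgebre*.
*ue* — final sound /e/ (a vowel) → -i → *uei*.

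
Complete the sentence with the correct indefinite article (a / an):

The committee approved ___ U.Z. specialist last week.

a

The indefinite article is chosen by the initial *sound* of the following word, not its spelling.
The initialism *U.Z.* is read letter by letter; the first letter, U, is pronounced /juː/, which begins with a consonant sound.
So the article is *a*: The committee approved a U.Z. specialist last week.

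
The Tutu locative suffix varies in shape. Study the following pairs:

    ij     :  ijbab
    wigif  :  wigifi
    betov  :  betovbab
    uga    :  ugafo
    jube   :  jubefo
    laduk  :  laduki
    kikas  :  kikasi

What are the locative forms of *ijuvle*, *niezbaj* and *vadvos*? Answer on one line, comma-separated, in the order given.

ijuvlefo, niezbajbab, vadvosi

The alternation tracks the final sound of the stem — -i when the stem ends in a voiceless consonant (*wigif*, *laduk*, *kikas*); -bab when the stem ends in a voiced consonant (*ij*, *betov*); -fo when the stem ends in a vowel (*uga*, *jube*).
*ijuvle* — final sound /e/ (a vowel) → -fo → *ijuvlefo*.
*niezbaj* — final sound /j/ (a voiced consonant) → -bab → *niezbajbab*.
The final sound of *vadvos* is /s/, which is a voiceless consonant, so the suffix is -i, giving *vadvosi*.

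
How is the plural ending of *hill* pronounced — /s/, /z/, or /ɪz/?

/z/

The stem *hill* ends in a voiced non-sibilant sound.
The plural suffix surfaces as /ɪz/ after sibilants, /s/ after other voiceless consonants, and /z/ after other voiced sounds.
So the plural -s on *hill* is pronounced /z/.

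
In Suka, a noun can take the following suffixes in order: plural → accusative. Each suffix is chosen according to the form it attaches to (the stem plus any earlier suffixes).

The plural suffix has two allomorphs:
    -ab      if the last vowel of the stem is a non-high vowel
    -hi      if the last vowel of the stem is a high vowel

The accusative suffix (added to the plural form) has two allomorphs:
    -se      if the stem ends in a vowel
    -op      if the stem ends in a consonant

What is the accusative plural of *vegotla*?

vegotlaabop

The last vowel of *vegotla* is /a/, which is a non-high vowel, so the plural suffix is -ab, giving *vegotlaab*.
The plural form *vegotlaab*: final sound = /b/, a consonant → -op → *vegotlaabop*.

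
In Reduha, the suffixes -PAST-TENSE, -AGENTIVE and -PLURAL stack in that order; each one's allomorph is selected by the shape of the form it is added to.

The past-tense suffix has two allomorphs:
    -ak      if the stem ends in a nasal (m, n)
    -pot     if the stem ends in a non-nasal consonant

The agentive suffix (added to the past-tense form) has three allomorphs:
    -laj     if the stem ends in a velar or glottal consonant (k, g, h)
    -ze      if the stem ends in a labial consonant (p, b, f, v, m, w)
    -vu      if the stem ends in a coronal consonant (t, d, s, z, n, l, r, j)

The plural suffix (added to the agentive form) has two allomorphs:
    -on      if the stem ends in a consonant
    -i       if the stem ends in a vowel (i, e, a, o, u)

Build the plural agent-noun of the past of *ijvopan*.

ijvopanaklajon

Since the final consonant of *ijvopan* is /n/ (a nasal), it takes -ak, giving *ijvopanak*.
The final consonant of the past-tense form *ijvopanak* is /k/, which is velar/glottal, so the agentive suffix is -laj, giving *ijvopanaklaj*.
The agentive form *ijvopanaklaj*: final sound = /j/, a consonant → -on → *ijvopanaklajon*.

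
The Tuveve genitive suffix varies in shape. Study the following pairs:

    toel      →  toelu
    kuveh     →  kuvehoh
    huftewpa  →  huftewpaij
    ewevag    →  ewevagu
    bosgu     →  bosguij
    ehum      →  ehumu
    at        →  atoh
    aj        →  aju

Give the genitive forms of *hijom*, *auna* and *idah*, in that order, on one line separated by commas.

hijomu, aunaij, idahoh

The alternation tracks the final sound of the stem — -oh when the stem ends in a voiceless consonant (*kuveh*, *at*); -u when the stem ends in a voiced consonant (*toel*, *ewevag*, *ehum*, *aj*); -ij when the stem ends in a vowel (*huftewpa*, *bosgu*).
*hijom* — final sound /m/ (a voiced consonant) → -u → *hijomu*.
The final sound of *auna* is /a/, which is a vowel, so the suffix is -ij, giving *aunaij*.
*idah*: final sound = /h/, a voiceless consonant → -oh → *idahoh*.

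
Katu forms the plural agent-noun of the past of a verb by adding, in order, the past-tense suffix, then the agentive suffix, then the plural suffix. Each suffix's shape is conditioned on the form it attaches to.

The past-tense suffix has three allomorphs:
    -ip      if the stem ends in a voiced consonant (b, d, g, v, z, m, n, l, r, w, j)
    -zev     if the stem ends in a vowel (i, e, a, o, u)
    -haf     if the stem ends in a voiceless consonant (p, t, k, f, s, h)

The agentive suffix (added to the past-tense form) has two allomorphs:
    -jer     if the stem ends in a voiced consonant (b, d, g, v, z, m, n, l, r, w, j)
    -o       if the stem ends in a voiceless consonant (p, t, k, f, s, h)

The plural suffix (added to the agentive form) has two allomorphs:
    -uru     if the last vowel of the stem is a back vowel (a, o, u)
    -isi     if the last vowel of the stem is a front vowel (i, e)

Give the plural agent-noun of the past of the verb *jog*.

*jog*: final sound = /g/, a voiced consonant → -ip → *jogip*.
The past-tense form *jogip* — final consonant /p/ (voiceless) → -o → *jogipo*.
The last vowel of the agentive form *jogipo* is /o/, which is a back vowel, so the plural suffix is -uru, giving *jogipouru*.

jogipouru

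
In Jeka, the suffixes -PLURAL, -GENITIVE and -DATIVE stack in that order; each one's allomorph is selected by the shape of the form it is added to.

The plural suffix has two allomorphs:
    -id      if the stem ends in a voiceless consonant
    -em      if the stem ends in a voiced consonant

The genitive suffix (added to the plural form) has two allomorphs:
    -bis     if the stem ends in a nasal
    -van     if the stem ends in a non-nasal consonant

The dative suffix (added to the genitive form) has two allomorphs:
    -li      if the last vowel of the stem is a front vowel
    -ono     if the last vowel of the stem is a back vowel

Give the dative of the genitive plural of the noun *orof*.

Since the final consonant of *orof* is /f/ (voiceless), it takes -id, giving *orofid*.
Since the final consonant of the plural form *orofid* is /d/ (non-nasal), it takes -van, giving *orofidvan*.
The genitive form *orofidvan*: last vowel = /a/, a back vowel → -ono → *orofidvanono*.

orofidvanono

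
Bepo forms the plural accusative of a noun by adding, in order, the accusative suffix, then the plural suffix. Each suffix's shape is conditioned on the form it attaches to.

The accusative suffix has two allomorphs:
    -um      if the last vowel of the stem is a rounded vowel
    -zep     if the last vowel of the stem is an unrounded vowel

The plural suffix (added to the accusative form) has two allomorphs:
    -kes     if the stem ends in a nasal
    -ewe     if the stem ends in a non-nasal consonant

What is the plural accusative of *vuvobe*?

vuvobezepewe

*vuvobe*: last vowel = /e/, an unrounded vowel → -zep → *vuvobezep*.
The accusative form *vuvobezep*: final consonant = /p/, non-nasal → -ewe → *vuvobezepewe*.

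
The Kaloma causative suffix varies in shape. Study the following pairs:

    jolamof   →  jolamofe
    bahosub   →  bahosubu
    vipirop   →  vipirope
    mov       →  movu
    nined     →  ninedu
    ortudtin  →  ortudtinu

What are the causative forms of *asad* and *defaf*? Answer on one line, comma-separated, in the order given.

The pattern is voicing of the final consonant: -e when the stem ends in a voiceless consonant (*jolamof*, *vipirop*); -u when the stem ends in a voiced consonant (*bahosub*, *mov*, *nined*, *ortudtin*).
The final consonant of *asad* is /d/, which is voiced, so the suffix is -u, giving *asadu*.
*defaf* — final consonant /f/ (voiceless) → -e → *defafe*.

asadu, defafe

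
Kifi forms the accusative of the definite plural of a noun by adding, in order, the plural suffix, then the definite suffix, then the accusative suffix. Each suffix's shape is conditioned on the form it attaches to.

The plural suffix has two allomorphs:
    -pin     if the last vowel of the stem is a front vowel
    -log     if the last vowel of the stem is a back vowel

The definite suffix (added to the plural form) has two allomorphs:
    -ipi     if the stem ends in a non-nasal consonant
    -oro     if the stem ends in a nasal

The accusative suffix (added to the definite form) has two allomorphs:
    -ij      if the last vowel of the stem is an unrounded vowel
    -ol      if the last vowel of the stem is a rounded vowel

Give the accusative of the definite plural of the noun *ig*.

*ig*: last vowel = /i/, a front vowel → -pin → *igpin*.
The plural form *igpin*: final consonant = /n/, a nasal → -oro → *igpinoro*.
The definite form *igpinoro* — last vowel /o/ (a rounded vowel) → -ol → *igpinorool*.

igpinorool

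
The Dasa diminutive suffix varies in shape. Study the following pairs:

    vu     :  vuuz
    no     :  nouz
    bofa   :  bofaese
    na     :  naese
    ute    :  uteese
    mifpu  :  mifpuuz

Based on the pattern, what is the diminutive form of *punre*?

punreese

Looking at the last vowel of each stem: -uz when the last vowel of the stem is a rounded vowel (*vu*, *no*, *mifpu*); -ese when the last vowel of the stem is an unrounded vowel (*bofa*, *na*, *ute*).
*punre* — last vowel /e/ (an unrounded vowel) → -ese → *punreese*.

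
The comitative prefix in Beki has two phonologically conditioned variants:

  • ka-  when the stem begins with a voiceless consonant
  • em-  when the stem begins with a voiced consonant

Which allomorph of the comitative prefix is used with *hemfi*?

ka-

The first consonant of *hemfi* is /h/, which is voiceless, so the prefix is ka-.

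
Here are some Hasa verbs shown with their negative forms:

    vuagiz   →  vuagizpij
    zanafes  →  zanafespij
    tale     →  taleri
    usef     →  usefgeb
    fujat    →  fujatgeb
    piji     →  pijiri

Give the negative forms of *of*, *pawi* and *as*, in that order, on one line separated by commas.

The alternation tracks the final sound of the stem — -pij when the stem ends in a sibilant (*vuagiz*, *zanafes*); -geb when the stem ends in a non-sibilant consonant (*usef*, *fujat*); -ri when the stem ends in a vowel (*tale*, *piji*).
*of*: final sound = /f/, a non-sibilant consonant → -geb → *ofgeb*.
*pawi* — final sound /i/ (a vowel) → -ri → *pawiri*.
*as*: final sound = /s/, a sibilant → -pij → *aspij*.

ofgeb, pawiri, aspij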